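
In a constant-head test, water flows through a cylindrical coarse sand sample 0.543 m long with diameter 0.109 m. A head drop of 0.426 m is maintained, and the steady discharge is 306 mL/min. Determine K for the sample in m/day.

60.2

Cross-sectional area A = π·(d/2)² = π × (0.109/2)² = 0.009331 m².
Convert discharge: 306 mL/min = 5.100e-06 m³/s.
Darcy's law rearranged: K = Q·L / (A·Δh) = 5.100e-06 × 0.543 / (0.009331 × 0.426) = 0.0006967 m/s = 60.19 m/day.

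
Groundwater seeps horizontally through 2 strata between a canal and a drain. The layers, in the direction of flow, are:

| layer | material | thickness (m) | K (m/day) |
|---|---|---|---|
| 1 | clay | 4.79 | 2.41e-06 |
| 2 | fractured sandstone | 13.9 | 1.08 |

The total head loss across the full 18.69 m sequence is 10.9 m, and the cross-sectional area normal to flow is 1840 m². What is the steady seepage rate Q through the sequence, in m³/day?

Flow is perpendicular to layering, so the layers act in series and the equivalent K is the thickness-weighted harmonic mean.
Total thickness L = 4.79 + 13.9 = 18.69 m.
Σ(b_i/K_i) = 4.79/2.41e-06 + 13.9/1.08 = 1.988e+06 d.
K_eq = L / Σ(b_i/K_i) = 18.69 / 1.988e+06 = 9.403e-06 m/day.
Q = K_eq · A · (Δh/L) = 9.403e-06 × 1840 × (10.9/18.69) = 0.01009 m³/day.

0.0101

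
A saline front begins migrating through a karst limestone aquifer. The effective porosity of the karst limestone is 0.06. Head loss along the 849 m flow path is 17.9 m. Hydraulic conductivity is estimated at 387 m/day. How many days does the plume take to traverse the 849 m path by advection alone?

Hydraulic gradient i = Δh / L = 17.9 / 849 = 0.02108.
Darcy flux q = K · i = 387.0 × 0.02108 = 8.159 m/day.
Seepage velocity v = q / n_e = 8.159 / 0.06 = 136.0 m/day.
Travel time t = L / v = 849 / 136.0 = 6.243 days.

6.24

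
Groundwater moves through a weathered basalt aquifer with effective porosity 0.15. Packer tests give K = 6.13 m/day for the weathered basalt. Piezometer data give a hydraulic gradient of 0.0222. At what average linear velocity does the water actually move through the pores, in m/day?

Hydraulic gradient i = 0.0222.
Darcy flux q = K · i = 6.130 × 0.02220 = 0.1361 m/day.
Seepage velocity v = q / n_e = 0.1361 / 0.15 = 0.9072 m/day.

0.907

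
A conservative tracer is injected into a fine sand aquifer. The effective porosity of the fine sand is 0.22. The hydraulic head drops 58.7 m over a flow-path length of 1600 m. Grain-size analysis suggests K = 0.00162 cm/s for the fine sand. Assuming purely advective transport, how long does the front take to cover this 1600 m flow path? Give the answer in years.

18.8

Convert K: 0.00162 cm/s × 864 = 1.400 m/day.
Hydraulic gradient i = Δh / L = 58.7 / 1600 = 0.03669.
Darcy flux q = K · i = 1.400 × 0.03669 = 0.05135 m/day.
Seepage velocity v = q / n_e = 0.05135 / 0.22 = 0.2334 m/day.
Travel time t = L / v = 1600 / 0.2334 = 6855 days = 18.77 years.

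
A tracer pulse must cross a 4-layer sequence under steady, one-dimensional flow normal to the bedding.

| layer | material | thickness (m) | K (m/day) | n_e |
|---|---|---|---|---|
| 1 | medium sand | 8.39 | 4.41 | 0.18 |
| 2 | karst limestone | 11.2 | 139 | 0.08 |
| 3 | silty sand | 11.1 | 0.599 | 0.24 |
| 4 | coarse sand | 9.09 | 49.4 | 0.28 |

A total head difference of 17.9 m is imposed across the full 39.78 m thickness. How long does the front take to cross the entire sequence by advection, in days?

With flow normal to the layers, continuity requires the same specific discharge q through every layer.
Σ(b_i/K_i) = 8.39/4.41 + 11.2/139 + 11.1/0.599 + 9.09/49.4 = 20.70 d.
q = Δh / Σ(b_i/K_i) = 17.9 / 20.70 = 0.8648 m/day.
In each layer the seepage velocity is v_i = q/n_i, so the layer transit time is t_i = b_i·n_i / q:
  layer 1 (medium sand): t_1 = 8.39 × 0.18 / 0.8648 = 1.746 d
  layer 2 (karst limestone): t_2 = 11.2 × 0.08 / 0.8648 = 1.036 d
  layer 3 (silty sand): t_3 = 11.1 × 0.24 / 0.8648 = 3.080 d
  layer 4 (coarse sand): t_4 = 9.09 × 0.28 / 0.8648 = 2.943 d
Total t = Σ t_i = 8.806 days.

8.81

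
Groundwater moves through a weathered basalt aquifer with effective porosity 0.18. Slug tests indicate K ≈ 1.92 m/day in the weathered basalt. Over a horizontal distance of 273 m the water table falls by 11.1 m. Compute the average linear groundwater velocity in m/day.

Hydraulic gradient i = Δh / L = 11.1 / 273 = 0.04066.
Darcy flux q = K · i = 1.920 × 0.04066 = 0.07807 m/day.
Seepage velocity v = q / n_e = 0.07807 / 0.18 = 0.4337 m/day.

0.434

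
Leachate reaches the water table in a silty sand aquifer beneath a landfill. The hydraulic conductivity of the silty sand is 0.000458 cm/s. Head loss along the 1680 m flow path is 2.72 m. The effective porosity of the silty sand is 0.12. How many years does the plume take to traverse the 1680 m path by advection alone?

862

Convert K: 0.000458 cm/s × 864 = 0.3957 m/day.
Hydraulic gradient i = Δh / L = 2.72 / 1680 = 0.001619.
Darcy flux q = K · i = 0.3957 × 0.001619 = 0.0006407 m/day.
Seepage velocity v = q / n_e = 0.0006407 / 0.12 = 0.005339 m/day.
Travel time t = L / v = 1680 / 0.005339 = 3.147e+05 days = 861.5 years.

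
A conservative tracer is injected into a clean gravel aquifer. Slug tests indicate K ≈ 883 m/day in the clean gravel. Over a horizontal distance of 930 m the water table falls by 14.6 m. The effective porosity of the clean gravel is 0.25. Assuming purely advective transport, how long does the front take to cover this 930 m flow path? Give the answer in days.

Hydraulic gradient i = Δh / L = 14.6 / 930 = 0.01570.
Darcy flux q = K · i = 883.0 × 0.01570 = 13.86 m/day.
Seepage velocity v = q / n_e = 13.86 / 0.25 = 55.45 m/day.
Travel time t = L / v = 930 / 55.45 = 16.77 days.

16.8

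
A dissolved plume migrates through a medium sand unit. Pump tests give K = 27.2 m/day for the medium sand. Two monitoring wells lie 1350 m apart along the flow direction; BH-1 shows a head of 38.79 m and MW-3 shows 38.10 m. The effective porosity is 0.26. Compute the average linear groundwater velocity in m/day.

0.0535

Hydraulic gradient i = (38.79 − 38.10) / 1350 = 0.69 / 1350 = 0.0005111.
Darcy flux q = K · i = 27.20 × 0.0005111 = 0.01390 m/day.
Seepage velocity v = q / n_e = 0.01390 / 0.26 = 0.05347 m/day.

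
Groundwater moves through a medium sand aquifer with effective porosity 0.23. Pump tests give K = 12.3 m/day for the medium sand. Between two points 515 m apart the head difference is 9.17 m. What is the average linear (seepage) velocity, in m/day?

0.952

Hydraulic gradient i = Δh / L = 9.17 / 515 = 0.01781.
Darcy flux q = K · i = 12.30 × 0.01781 = 0.2190 m/day.
Seepage velocity v = q / n_e = 0.2190 / 0.23 = 0.9522 m/day.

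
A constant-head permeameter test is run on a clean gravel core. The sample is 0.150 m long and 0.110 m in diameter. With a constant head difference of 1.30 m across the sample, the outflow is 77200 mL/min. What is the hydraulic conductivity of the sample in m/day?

Cross-sectional area A = π·(d/2)² = π × (0.110/2)² = 0.009503 m².
Convert discharge: 77200 mL/min = 0.001287 m³/s.
Darcy's law rearranged: K = Q·L / (A·Δh) = 0.001287 × 0.150 / (0.009503 × 1.30) = 0.01562 m/s = 1350 m/day.

1350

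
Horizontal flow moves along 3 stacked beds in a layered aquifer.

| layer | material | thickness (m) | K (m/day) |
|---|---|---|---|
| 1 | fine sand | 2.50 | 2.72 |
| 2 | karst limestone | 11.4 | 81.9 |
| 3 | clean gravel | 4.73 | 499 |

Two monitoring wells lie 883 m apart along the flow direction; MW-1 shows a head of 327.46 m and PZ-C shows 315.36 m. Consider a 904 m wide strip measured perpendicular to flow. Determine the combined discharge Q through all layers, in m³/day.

40900

Flow is parallel to layering, so each bed carries its own Darcy discharge and the transmissivities add.
Σ(K_i·b_i) = 2.72×2.50 + 81.9×11.4 + 499×4.73 = 3301 m²/day.
Hydraulic gradient i = (327.46 − 315.36) / 883 = 12.1 / 883 = 0.01370.
Q = Σ(K_i·b_i) · W · i = 3301 × 904 × 0.01370 = 40889 m³/day.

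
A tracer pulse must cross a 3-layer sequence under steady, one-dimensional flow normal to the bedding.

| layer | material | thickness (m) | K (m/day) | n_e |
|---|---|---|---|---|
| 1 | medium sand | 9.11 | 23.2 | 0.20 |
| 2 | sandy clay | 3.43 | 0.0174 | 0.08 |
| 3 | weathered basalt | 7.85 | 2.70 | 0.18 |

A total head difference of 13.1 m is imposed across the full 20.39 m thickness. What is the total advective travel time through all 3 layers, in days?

With flow normal to the layers, continuity requires the same specific discharge q through every layer.
Σ(b_i/K_i) = 9.11/23.2 + 3.43/0.0174 + 7.85/2.70 = 200.4 d.
q = Δh / Σ(b_i/K_i) = 13.1 / 200.4 = 0.06536 m/day.
In each layer the seepage velocity is v_i = q/n_i, so the layer transit time is t_i = b_i·n_i / q:
  layer 1 (medium sand): t_1 = 9.11 × 0.20 / 0.06536 = 27.88 d
  layer 2 (sandy clay): t_2 = 3.43 × 0.08 / 0.06536 = 4.198 d
  layer 3 (weathered basalt): t_3 = 7.85 × 0.18 / 0.06536 = 21.62 d
Total t = Σ t_i = 53.69 days.

53.7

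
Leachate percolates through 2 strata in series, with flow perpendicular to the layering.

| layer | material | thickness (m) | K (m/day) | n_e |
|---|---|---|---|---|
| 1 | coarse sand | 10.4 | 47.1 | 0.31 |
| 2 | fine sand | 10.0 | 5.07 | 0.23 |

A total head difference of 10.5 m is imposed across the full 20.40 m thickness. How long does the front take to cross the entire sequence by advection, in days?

With flow normal to the layers, continuity requires the same specific discharge q through every layer.
Σ(b_i/K_i) = 10.4/47.1 + 10.0/5.07 = 2.193 d.
q = Δh / Σ(b_i/K_i) = 10.5 / 2.193 = 4.788 m/day.
In each layer the seepage velocity is v_i = q/n_i, so the layer transit time is t_i = b_i·n_i / q:
  layer 1 (coarse sand): t_1 = 10.4 × 0.31 / 4.788 = 0.6734 d
  layer 2 (fine sand): t_2 = 10.0 × 0.23 / 4.788 = 0.4804 d
Total t = Σ t_i = 1.154 days.

1.15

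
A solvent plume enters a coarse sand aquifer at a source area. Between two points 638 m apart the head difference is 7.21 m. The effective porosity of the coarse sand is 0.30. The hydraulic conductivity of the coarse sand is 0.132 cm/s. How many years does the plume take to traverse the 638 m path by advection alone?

0.407

Convert K: 0.132 cm/s × 864 = 114.0 m/day.
Hydraulic gradient i = Δh / L = 7.21 / 638 = 0.01130.
Darcy flux q = K · i = 114.0 × 0.01130 = 1.289 m/day.
Seepage velocity v = q / n_e = 1.289 / 0.30 = 4.296 m/day.
Travel time t = L / v = 638 / 4.296 = 148.5 days = 0.4066 years.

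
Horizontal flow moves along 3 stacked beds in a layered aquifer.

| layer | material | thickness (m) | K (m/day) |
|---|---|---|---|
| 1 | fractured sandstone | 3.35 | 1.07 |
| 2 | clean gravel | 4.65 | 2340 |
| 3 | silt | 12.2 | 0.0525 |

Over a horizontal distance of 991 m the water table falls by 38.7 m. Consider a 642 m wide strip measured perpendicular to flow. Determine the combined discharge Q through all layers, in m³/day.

273000

Flow is parallel to layering, so each bed carries its own Darcy discharge and the transmissivities add.
Σ(K_i·b_i) = 1.07×3.35 + 2340×4.65 + 0.0525×12.2 = 10885 m²/day.
Hydraulic gradient i = Δh / L = 38.7 / 991 = 0.03905.
Q = Σ(K_i·b_i) · W · i = 10885 × 642 × 0.03905 = 2.729e+05 m³/day.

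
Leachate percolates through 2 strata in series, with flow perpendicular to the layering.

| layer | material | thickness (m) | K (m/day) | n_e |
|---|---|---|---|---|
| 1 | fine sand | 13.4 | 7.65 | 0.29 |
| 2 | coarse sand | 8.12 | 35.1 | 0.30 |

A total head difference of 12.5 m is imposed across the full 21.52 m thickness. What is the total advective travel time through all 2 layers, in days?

1.00

With flow normal to the layers, continuity requires the same specific discharge q through every layer.
Σ(b_i/K_i) = 13.4/7.65 + 8.12/35.1 = 1.983 d.
q = Δh / Σ(b_i/K_i) = 12.5 / 1.983 = 6.304 m/day.
In each layer the seepage velocity is v_i = q/n_i, so the layer transit time is t_i = b_i·n_i / q:
  layer 1 (fine sand): t_1 = 13.4 × 0.29 / 6.304 = 0.6165 d
  layer 2 (coarse sand): t_2 = 8.12 × 0.30 / 6.304 = 0.3864 d
Total t = Σ t_i = 1.003 days.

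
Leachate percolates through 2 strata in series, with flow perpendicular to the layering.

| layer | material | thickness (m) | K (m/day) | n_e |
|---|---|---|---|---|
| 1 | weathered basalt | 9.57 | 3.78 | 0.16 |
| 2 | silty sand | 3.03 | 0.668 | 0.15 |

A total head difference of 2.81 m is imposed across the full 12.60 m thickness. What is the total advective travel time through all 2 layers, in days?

With flow normal to the layers, continuity requires the same specific discharge q through every layer.
Σ(b_i/K_i) = 9.57/3.78 + 3.03/0.668 = 7.068 d.
q = Δh / Σ(b_i/K_i) = 2.81 / 7.068 = 0.3976 m/day.
In each layer the seepage velocity is v_i = q/n_i, so the layer transit time is t_i = b_i·n_i / q:
  layer 1 (weathered basalt): t_1 = 9.57 × 0.16 / 0.3976 = 3.851 d
  layer 2 (silty sand): t_2 = 3.03 × 0.15 / 0.3976 = 1.143 d
Total t = Σ t_i = 4.994 days.

4.99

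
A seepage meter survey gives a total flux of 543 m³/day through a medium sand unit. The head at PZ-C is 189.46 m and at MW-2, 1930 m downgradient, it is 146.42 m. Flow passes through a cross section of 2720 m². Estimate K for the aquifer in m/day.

Hydraulic gradient i = (189.46 − 146.42) / 1930 = 43.04 / 1930 = 0.02230.
From Q = K·A·i, K = Q / (A·i) = 543 / (2720 × 0.02230) = 8.952 m/day.

8.95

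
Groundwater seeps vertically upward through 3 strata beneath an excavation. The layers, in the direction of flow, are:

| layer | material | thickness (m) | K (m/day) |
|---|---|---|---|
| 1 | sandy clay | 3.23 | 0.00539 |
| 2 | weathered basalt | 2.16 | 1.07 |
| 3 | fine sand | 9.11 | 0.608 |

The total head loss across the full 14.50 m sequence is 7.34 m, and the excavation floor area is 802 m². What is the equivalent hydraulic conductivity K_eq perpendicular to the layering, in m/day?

0.0235

Flow is perpendicular to layering, so the layers act in series and the equivalent K is the thickness-weighted harmonic mean.
Total thickness L = 3.23 + 2.16 + 9.11 = 14.50 m.
Σ(b_i/K_i) = 3.23/0.00539 + 2.16/1.07 + 9.11/0.608 = 616.3 d.
K_eq = L / Σ(b_i/K_i) = 14.50 / 616.3 = 0.02353 m/day.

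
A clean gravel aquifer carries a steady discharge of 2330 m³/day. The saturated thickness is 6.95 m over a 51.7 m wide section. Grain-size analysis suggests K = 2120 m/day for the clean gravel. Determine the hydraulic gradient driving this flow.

Cross-sectional area A = 51.7 × 6.95 = 359.3 m².
From Q = K·A·i, i = Q / (K·A) = 2330 / (2120 × 359.3) = 0.003059.

0.00306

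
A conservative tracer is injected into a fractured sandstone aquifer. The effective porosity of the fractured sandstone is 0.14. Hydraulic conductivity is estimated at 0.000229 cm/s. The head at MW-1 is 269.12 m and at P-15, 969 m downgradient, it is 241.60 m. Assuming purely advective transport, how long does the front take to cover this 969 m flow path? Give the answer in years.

Convert K: 0.000229 cm/s × 864 = 0.1979 m/day.
Hydraulic gradient i = (269.12 − 241.60) / 969 = 27.52 / 969 = 0.02840.
Darcy flux q = K · i = 0.1979 × 0.02840 = 0.005619 m/day.
Seepage velocity v = q / n_e = 0.005619 / 0.14 = 0.04014 m/day.
Travel time t = L / v = 969 / 0.04014 = 24142 days = 66.10 years.

66.1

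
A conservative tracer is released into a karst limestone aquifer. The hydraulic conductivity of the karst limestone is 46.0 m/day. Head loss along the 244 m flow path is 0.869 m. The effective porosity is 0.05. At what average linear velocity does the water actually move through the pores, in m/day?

3.28

Hydraulic gradient i = Δh / L = 0.869 / 244 = 0.003561.
Darcy flux q = K · i = 46.00 × 0.003561 = 0.1638 m/day.
Seepage velocity v = q / n_e = 0.1638 / 0.05 = 3.277 m/day.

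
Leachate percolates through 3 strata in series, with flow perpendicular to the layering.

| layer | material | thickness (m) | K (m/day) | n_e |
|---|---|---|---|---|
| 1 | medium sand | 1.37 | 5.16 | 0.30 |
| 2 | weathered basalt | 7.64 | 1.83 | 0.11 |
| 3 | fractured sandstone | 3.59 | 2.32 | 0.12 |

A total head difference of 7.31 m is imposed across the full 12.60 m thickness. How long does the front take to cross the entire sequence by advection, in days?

1.38

With flow normal to the layers, continuity requires the same specific discharge q through every layer.
Σ(b_i/K_i) = 1.37/5.16 + 7.64/1.83 + 3.59/2.32 = 5.988 d.
q = Δh / Σ(b_i/K_i) = 7.31 / 5.988 = 1.221 m/day.
In each layer the seepage velocity is v_i = q/n_i, so the layer transit time is t_i = b_i·n_i / q:
  layer 1 (medium sand): t_1 = 1.37 × 0.30 / 1.221 = 0.3367 d
  layer 2 (weathered basalt): t_2 = 7.64 × 0.11 / 1.221 = 0.6884 d
  layer 3 (fractured sandstone): t_3 = 3.59 × 0.12 / 1.221 = 0.3529 d
Total t = Σ t_i = 1.378 days.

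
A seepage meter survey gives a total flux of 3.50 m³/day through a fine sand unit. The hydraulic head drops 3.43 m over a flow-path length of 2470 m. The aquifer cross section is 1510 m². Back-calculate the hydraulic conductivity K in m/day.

1.67

Hydraulic gradient i = Δh / L = 3.43 / 2470 = 0.001389.
From Q = K·A·i, K = Q / (A·i) = 3.50 / (1510 × 0.001389) = 1.669 m/day.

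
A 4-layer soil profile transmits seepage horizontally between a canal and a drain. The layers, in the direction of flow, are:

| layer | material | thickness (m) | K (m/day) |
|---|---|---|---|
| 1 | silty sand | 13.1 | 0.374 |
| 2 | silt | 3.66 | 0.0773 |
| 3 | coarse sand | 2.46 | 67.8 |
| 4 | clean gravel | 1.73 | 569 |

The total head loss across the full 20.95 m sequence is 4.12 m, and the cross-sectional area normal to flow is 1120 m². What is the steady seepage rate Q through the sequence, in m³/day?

56.0

Flow is perpendicular to layering, so the layers act in series and the equivalent K is the thickness-weighted harmonic mean.
Total thickness L = 13.1 + 3.66 + 2.46 + 1.73 = 20.95 m.
Σ(b_i/K_i) = 13.1/0.374 + 3.66/0.0773 + 2.46/67.8 + 1.73/569 = 82.41 d.
K_eq = L / Σ(b_i/K_i) = 20.95 / 82.41 = 0.2542 m/day.
Q = K_eq · A · (Δh/L) = 0.2542 × 1120 × (4.12/20.95) = 55.99 m³/day.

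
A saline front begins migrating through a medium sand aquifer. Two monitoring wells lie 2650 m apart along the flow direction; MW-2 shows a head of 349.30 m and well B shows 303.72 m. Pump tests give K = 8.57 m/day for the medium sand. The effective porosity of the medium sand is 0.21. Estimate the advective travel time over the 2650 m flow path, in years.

10.3

Hydraulic gradient i = (349.30 − 303.72) / 2650 = 45.58 / 2650 = 0.01720.
Darcy flux q = K · i = 8.570 × 0.01720 = 0.1474 m/day.
Seepage velocity v = q / n_e = 0.1474 / 0.21 = 0.7019 m/day.
Travel time t = L / v = 2650 / 0.7019 = 3775 days = 10.34 years.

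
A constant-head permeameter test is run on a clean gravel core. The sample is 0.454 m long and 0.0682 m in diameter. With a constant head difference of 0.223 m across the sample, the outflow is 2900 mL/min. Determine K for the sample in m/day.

2330

Cross-sectional area A = π·(d/2)² = π × (0.0682/2)² = 0.003653 m².
Convert discharge: 2900 mL/min = 4.833e-05 m³/s.
Darcy's law rearranged: K = Q·L / (A·Δh) = 4.833e-05 × 0.454 / (0.003653 × 0.223) = 0.02694 m/s = 2327 m/day.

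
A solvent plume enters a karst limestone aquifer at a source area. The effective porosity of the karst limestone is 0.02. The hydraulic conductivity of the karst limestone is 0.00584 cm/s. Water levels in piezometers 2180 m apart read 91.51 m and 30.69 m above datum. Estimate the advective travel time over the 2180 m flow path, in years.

0.848

Convert K: 0.00584 cm/s × 864 = 5.046 m/day.
Hydraulic gradient i = (91.51 − 30.69) / 2180 = 60.82 / 2180 = 0.02790.
Darcy flux q = K · i = 5.046 × 0.02790 = 0.1408 m/day.
Seepage velocity v = q / n_e = 0.1408 / 0.02 = 7.039 m/day.
Travel time t = L / v = 2180 / 7.039 = 309.7 days = 0.8480 years.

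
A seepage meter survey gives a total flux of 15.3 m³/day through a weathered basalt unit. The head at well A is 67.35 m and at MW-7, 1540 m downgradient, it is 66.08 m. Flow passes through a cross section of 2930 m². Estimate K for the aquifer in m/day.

Hydraulic gradient i = (67.35 − 66.08) / 1540 = 1.27 / 1540 = 0.0008247.
From Q = K·A·i, K = Q / (A·i) = 15.3 / (2930 × 0.0008247) = 6.332 m/day.

6.33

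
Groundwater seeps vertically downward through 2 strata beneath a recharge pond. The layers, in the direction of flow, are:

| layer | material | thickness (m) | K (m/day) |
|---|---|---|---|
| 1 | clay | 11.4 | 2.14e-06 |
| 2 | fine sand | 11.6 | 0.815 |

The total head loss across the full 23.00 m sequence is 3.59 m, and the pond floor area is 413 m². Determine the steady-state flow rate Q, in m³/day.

0.000278

Flow is perpendicular to layering, so the layers act in series and the equivalent K is the thickness-weighted harmonic mean.
Total thickness L = 11.4 + 11.6 = 23.00 m.
Σ(b_i/K_i) = 11.4/2.14e-06 + 11.6/0.815 = 5.327e+06 d.
K_eq = L / Σ(b_i/K_i) = 23.00 / 5.327e+06 = 4.318e-06 m/day.
Q = K_eq · A · (Δh/L) = 4.318e-06 × 413 × (3.59/23.00) = 0.0002783 m³/day.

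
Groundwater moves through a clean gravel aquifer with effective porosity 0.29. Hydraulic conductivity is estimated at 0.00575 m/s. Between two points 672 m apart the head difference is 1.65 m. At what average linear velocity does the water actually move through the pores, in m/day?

4.21

Convert K: 0.00575 m/s × 86400 = 496.8 m/day.
Hydraulic gradient i = Δh / L = 1.65 / 672 = 0.002455.
Darcy flux q = K · i = 496.8 × 0.002455 = 1.220 m/day.
Seepage velocity v = q / n_e = 1.220 / 0.29 = 4.206 m/day.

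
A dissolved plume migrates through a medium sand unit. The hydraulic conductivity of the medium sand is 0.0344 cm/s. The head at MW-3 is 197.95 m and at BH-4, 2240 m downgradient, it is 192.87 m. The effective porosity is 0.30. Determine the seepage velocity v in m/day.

Convert K: 0.0344 cm/s × 864 = 29.72 m/day.
Hydraulic gradient i = (197.95 − 192.87) / 2240 = 5.08 / 2240 = 0.002268.
Darcy flux q = K · i = 29.72 × 0.002268 = 0.06740 m/day.
Seepage velocity v = q / n_e = 0.06740 / 0.30 = 0.2247 m/day.

0.225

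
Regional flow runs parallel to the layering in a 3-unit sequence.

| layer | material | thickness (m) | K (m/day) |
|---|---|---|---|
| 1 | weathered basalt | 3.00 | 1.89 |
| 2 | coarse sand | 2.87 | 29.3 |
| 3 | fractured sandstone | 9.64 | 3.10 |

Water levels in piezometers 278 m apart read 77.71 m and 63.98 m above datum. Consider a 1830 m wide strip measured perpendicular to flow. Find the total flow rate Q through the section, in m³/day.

Flow is parallel to layering, so each bed carries its own Darcy discharge and the transmissivities add.
Σ(K_i·b_i) = 1.89×3.00 + 29.3×2.87 + 3.10×9.64 = 119.6 m²/day.
Hydraulic gradient i = (77.71 − 63.98) / 278 = 13.73 / 278 = 0.04939.
Q = Σ(K_i·b_i) · W · i = 119.6 × 1830 × 0.04939 = 10814 m³/day.

10800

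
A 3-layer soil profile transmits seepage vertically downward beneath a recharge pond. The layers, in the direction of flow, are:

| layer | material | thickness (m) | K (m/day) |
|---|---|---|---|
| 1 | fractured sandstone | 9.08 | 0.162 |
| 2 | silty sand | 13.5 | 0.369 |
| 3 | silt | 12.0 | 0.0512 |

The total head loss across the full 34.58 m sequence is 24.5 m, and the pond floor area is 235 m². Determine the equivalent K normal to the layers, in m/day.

0.106

Flow is perpendicular to layering, so the layers act in series and the equivalent K is the thickness-weighted harmonic mean.
Total thickness L = 9.08 + 13.5 + 12.0 = 34.58 m.
Σ(b_i/K_i) = 9.08/0.162 + 13.5/0.369 + 12.0/0.0512 = 327.0 d.
K_eq = L / Σ(b_i/K_i) = 34.58 / 327.0 = 0.1057 m/day.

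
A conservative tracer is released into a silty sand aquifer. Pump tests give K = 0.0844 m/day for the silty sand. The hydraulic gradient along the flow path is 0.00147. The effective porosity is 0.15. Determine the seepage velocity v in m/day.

0.000827

Hydraulic gradient i = 0.00147.
Darcy flux q = K · i = 0.08440 × 0.001470 = 0.0001241 m/day.
Seepage velocity v = q / n_e = 0.0001241 / 0.15 = 0.0008271 m/day.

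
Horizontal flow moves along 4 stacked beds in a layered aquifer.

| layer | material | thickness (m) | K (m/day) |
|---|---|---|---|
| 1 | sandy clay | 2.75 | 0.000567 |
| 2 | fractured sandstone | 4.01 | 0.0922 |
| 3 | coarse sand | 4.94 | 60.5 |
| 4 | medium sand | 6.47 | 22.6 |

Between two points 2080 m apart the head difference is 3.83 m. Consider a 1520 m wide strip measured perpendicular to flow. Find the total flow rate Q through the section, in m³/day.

1250

Flow is parallel to layering, so each bed carries its own Darcy discharge and the transmissivities add.
Σ(K_i·b_i) = 0.000567×2.75 + 0.0922×4.01 + 60.5×4.94 + 22.6×6.47 = 445.5 m²/day.
Hydraulic gradient i = Δh / L = 3.83 / 2080 = 0.001841.
Q = Σ(K_i·b_i) · W · i = 445.5 × 1520 × 0.001841 = 1247 m³/day.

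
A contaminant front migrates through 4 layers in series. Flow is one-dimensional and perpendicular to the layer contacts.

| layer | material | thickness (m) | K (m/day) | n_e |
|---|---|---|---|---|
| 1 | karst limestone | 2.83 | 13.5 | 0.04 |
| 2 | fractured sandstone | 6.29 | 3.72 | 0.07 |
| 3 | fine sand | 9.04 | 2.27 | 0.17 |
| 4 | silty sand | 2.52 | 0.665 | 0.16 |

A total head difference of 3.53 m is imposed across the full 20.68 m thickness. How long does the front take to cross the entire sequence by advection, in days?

6.83

With flow normal to the layers, continuity requires the same specific discharge q through every layer.
Σ(b_i/K_i) = 2.83/13.5 + 6.29/3.72 + 9.04/2.27 + 2.52/0.665 = 9.672 d.
q = Δh / Σ(b_i/K_i) = 3.53 / 9.672 = 0.3650 m/day.
In each layer the seepage velocity is v_i = q/n_i, so the layer transit time is t_i = b_i·n_i / q:
  layer 1 (karst limestone): t_1 = 2.83 × 0.04 / 0.3650 = 0.3102 d
  layer 2 (fractured sandstone): t_2 = 6.29 × 0.07 / 0.3650 = 1.206 d
  layer 3 (fine sand): t_3 = 9.04 × 0.17 / 0.3650 = 4.211 d
  layer 4 (silty sand): t_4 = 2.52 × 0.16 / 0.3650 = 1.105 d
Total t = Σ t_i = 6.832 days.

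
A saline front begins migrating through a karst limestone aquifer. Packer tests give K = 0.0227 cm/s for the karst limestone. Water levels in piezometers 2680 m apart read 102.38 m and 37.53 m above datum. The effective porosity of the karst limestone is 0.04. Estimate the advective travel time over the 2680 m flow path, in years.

0.618

Convert K: 0.0227 cm/s × 864 = 19.61 m/day.
Hydraulic gradient i = (102.38 − 37.53) / 2680 = 64.85 / 2680 = 0.02420.
Darcy flux q = K · i = 19.61 × 0.02420 = 0.4746 m/day.
Seepage velocity v = q / n_e = 0.4746 / 0.04 = 11.86 m/day.
Travel time t = L / v = 2680 / 11.86 = 225.9 days = 0.6184 years.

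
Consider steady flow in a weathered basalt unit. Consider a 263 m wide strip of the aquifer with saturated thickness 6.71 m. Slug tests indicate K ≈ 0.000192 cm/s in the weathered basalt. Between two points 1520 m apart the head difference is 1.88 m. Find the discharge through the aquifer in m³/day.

Convert K: 0.000192 cm/s × 864 = 0.1659 m/day.
Cross-sectional area A = 263 × 6.71 = 1765 m².
Hydraulic gradient i = Δh / L = 1.88 / 1520 = 0.001237.
Darcy's law: Q = K · A · i = 0.1659 × 1765 × 0.001237 = 0.3621 m³/day.

0.362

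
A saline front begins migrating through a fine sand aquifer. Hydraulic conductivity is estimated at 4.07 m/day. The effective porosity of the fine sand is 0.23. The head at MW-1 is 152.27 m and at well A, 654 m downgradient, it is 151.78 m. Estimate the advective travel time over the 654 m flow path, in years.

135

Hydraulic gradient i = (152.27 − 151.78) / 654 = 0.49 / 654 = 0.0007492.
Darcy flux q = K · i = 4.070 × 0.0007492 = 0.003049 m/day.
Seepage velocity v = q / n_e = 0.003049 / 0.23 = 0.01326 m/day.
Travel time t = L / v = 654 / 0.01326 = 49328 days = 135.1 years.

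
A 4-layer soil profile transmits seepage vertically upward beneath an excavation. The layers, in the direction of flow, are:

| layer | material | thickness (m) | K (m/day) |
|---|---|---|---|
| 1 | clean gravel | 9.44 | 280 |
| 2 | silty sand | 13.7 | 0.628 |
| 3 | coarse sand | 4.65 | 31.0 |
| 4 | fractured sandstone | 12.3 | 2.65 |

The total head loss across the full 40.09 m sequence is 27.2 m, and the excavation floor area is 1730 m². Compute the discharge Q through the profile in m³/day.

Flow is perpendicular to layering, so the layers act in series and the equivalent K is the thickness-weighted harmonic mean.
Total thickness L = 9.44 + 13.7 + 4.65 + 12.3 = 40.09 m.
Σ(b_i/K_i) = 9.44/280 + 13.7/0.628 + 4.65/31.0 + 12.3/2.65 = 26.64 d.
K_eq = L / Σ(b_i/K_i) = 40.09 / 26.64 = 1.505 m/day.
Q = K_eq · A · (Δh/L) = 1.505 × 1730 × (27.2/40.09) = 1766 m³/day.

1770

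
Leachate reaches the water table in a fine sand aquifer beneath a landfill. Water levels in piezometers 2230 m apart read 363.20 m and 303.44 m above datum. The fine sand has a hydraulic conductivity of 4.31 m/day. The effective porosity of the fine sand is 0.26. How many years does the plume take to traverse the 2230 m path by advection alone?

13.7

Hydraulic gradient i = (363.20 − 303.44) / 2230 = 59.76 / 2230 = 0.02680.
Darcy flux q = K · i = 4.310 × 0.02680 = 0.1155 m/day.
Seepage velocity v = q / n_e = 0.1155 / 0.26 = 0.4442 m/day.
Travel time t = L / v = 2230 / 0.4442 = 5020 days = 13.74 years.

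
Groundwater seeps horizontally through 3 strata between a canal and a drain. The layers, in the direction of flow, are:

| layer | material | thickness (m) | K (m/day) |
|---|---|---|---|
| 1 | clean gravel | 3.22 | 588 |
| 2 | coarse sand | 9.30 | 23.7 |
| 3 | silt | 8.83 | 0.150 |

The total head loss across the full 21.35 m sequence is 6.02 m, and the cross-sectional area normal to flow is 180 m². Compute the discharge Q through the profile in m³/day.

18.3

Flow is perpendicular to layering, so the layers act in series and the equivalent K is the thickness-weighted harmonic mean.
Total thickness L = 3.22 + 9.30 + 8.83 = 21.35 m.
Σ(b_i/K_i) = 3.22/588 + 9.30/23.7 + 8.83/0.150 = 59.26 d.
K_eq = L / Σ(b_i/K_i) = 21.35 / 59.26 = 0.3602 m/day.
Q = K_eq · A · (Δh/L) = 0.3602 × 180 × (6.02/21.35) = 18.28 m³/day.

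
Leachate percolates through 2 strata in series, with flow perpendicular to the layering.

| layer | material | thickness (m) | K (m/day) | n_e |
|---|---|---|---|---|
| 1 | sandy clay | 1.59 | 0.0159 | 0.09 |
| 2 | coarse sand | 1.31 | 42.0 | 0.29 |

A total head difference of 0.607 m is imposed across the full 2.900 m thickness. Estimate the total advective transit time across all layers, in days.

With flow normal to the layers, continuity requires the same specific discharge q through every layer.
Σ(b_i/K_i) = 1.59/0.0159 + 1.31/42.0 = 100.0 d.
q = Δh / Σ(b_i/K_i) = 0.607 / 100.0 = 0.006068 m/day.
In each layer the seepage velocity is v_i = q/n_i, so the layer transit time is t_i = b_i·n_i / q:
  layer 1 (sandy clay): t_1 = 1.59 × 0.09 / 0.006068 = 23.58 d
  layer 2 (coarse sand): t_2 = 1.31 × 0.29 / 0.006068 = 62.61 d
Total t = Σ t_i = 86.19 days.

86.2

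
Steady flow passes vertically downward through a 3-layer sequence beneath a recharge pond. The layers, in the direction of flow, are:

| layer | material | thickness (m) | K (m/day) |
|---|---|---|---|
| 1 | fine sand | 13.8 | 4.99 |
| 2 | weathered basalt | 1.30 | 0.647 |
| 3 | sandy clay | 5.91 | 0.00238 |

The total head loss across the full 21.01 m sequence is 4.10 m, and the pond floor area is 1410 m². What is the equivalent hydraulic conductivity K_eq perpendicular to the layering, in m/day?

Flow is perpendicular to layering, so the layers act in series and the equivalent K is the thickness-weighted harmonic mean.
Total thickness L = 13.8 + 1.30 + 5.91 = 21.01 m.
Σ(b_i/K_i) = 13.8/4.99 + 1.30/0.647 + 5.91/0.00238 = 2488 d.
K_eq = L / Σ(b_i/K_i) = 21.01 / 2488 = 0.008445 m/day.

0.00844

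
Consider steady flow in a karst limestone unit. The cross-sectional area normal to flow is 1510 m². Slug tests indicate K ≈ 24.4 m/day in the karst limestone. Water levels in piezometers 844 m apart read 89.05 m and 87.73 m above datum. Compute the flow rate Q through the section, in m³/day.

57.6

Hydraulic gradient i = (89.05 − 87.73) / 844 = 1.32 / 844 = 0.001564.
Darcy's law: Q = K · A · i = 24.40 × 1510 × 0.001564 = 57.62 m³/day.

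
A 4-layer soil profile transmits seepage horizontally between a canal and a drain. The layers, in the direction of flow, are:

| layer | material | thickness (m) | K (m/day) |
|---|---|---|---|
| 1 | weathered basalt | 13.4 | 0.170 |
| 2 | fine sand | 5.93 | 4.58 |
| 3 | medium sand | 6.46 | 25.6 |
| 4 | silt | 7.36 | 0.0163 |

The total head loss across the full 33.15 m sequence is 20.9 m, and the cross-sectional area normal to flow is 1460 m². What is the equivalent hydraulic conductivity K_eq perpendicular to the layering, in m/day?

Flow is perpendicular to layering, so the layers act in series and the equivalent K is the thickness-weighted harmonic mean.
Total thickness L = 13.4 + 5.93 + 6.46 + 7.36 = 33.15 m.
Σ(b_i/K_i) = 13.4/0.170 + 5.93/4.58 + 6.46/25.6 + 7.36/0.0163 = 531.9 d.
K_eq = L / Σ(b_i/K_i) = 33.15 / 531.9 = 0.06232 m/day.

0.0623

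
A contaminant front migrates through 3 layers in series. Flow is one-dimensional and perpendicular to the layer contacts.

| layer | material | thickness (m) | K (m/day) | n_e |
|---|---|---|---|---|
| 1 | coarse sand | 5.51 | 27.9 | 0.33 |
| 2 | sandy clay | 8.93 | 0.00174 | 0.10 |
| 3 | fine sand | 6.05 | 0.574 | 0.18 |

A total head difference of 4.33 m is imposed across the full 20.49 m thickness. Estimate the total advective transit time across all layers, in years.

With flow normal to the layers, continuity requires the same specific discharge q through every layer.
Σ(b_i/K_i) = 5.51/27.9 + 8.93/0.00174 + 6.05/0.574 = 5143 d.
q = Δh / Σ(b_i/K_i) = 4.33 / 5143 = 0.0008419 m/day.
In each layer the seepage velocity is v_i = q/n_i, so the layer transit time is t_i = b_i·n_i / q:
  layer 1 (coarse sand): t_1 = 5.51 × 0.33 / 0.0008419 = 2160 d
  layer 2 (sandy clay): t_2 = 8.93 × 0.10 / 0.0008419 = 1061 d
  layer 3 (fine sand): t_3 = 6.05 × 0.18 / 0.0008419 = 1293 d
Total t = Σ t_i = 4514 days = 12.36 years.

12.4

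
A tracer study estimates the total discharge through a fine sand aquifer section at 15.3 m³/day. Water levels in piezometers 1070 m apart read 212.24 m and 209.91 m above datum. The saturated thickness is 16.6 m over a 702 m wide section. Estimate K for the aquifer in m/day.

0.603

Cross-sectional area A = 702 × 16.6 = 11653 m².
Hydraulic gradient i = (212.24 − 209.91) / 1070 = 2.33 / 1070 = 0.002178.
From Q = K·A·i, K = Q / (A·i) = 15.3 / (11653 × 0.002178) = 0.6029 m/day.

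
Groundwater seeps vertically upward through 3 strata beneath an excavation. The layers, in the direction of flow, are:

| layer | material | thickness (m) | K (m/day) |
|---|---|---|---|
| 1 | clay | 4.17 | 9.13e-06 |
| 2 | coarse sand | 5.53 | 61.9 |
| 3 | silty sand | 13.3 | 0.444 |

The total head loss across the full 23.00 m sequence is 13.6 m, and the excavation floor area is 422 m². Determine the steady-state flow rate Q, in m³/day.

0.0126

Flow is perpendicular to layering, so the layers act in series and the equivalent K is the thickness-weighted harmonic mean.
Total thickness L = 4.17 + 5.53 + 13.3 = 23.00 m.
Σ(b_i/K_i) = 4.17/9.13e-06 + 5.53/61.9 + 13.3/0.444 = 4.568e+05 d.
K_eq = L / Σ(b_i/K_i) = 23.00 / 4.568e+05 = 5.035e-05 m/day.
Q = K_eq · A · (Δh/L) = 5.035e-05 × 422 × (13.6/23.00) = 0.01256 m³/day.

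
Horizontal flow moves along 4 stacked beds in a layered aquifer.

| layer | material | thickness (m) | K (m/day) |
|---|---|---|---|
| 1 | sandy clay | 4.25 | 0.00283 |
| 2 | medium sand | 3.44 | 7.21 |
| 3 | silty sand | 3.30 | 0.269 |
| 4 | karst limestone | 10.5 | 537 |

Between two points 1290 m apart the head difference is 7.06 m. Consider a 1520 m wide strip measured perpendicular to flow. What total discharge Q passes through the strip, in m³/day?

Flow is parallel to layering, so each bed carries its own Darcy discharge and the transmissivities add.
Σ(K_i·b_i) = 0.00283×4.25 + 7.21×3.44 + 0.269×3.30 + 537×10.5 = 5664 m²/day.
Hydraulic gradient i = Δh / L = 7.06 / 1290 = 0.005473.
Q = Σ(K_i·b_i) · W · i = 5664 × 1520 × 0.005473 = 47119 m³/day.

47100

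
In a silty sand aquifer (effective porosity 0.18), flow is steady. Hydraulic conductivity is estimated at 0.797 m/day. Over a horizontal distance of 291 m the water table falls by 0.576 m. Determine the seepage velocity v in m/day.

Hydraulic gradient i = Δh / L = 0.576 / 291 = 0.001979.
Darcy flux q = K · i = 0.7970 × 0.001979 = 0.001578 m/day.
Seepage velocity v = q / n_e = 0.001578 / 0.18 = 0.008764 m/day.

0.00876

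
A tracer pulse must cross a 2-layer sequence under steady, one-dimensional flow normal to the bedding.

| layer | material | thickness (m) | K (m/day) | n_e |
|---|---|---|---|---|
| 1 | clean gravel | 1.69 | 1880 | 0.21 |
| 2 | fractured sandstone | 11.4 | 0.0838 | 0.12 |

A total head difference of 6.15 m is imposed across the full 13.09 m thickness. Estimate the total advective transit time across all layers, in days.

38.1

With flow normal to the layers, continuity requires the same specific discharge q through every layer.
Σ(b_i/K_i) = 1.69/1880 + 11.4/0.0838 = 136.0 d.
q = Δh / Σ(b_i/K_i) = 6.15 / 136.0 = 0.04521 m/day.
In each layer the seepage velocity is v_i = q/n_i, so the layer transit time is t_i = b_i·n_i / q:
  layer 1 (clean gravel): t_1 = 1.69 × 0.21 / 0.04521 = 7.850 d
  layer 2 (fractured sandstone): t_2 = 11.4 × 0.12 / 0.04521 = 30.26 d
Total t = Σ t_i = 38.11 days.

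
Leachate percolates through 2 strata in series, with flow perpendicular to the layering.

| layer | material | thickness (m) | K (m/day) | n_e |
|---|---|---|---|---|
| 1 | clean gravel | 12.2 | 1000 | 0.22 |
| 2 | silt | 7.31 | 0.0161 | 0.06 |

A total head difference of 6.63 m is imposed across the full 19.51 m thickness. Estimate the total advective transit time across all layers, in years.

With flow normal to the layers, continuity requires the same specific discharge q through every layer.
Σ(b_i/K_i) = 12.2/1000 + 7.31/0.0161 = 454.0 d.
q = Δh / Σ(b_i/K_i) = 6.63 / 454.0 = 0.01460 m/day.
In each layer the seepage velocity is v_i = q/n_i, so the layer transit time is t_i = b_i·n_i / q:
  layer 1 (clean gravel): t_1 = 12.2 × 0.22 / 0.01460 = 183.8 d
  layer 2 (silt): t_2 = 7.31 × 0.06 / 0.01460 = 30.04 d
Total t = Σ t_i = 213.8 days = 0.5855 years.

0.585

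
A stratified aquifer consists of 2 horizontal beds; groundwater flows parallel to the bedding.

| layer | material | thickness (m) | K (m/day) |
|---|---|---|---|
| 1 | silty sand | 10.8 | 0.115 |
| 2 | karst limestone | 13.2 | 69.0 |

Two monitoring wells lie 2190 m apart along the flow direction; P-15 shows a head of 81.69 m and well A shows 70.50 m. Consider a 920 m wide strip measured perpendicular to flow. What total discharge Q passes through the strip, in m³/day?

4290

Flow is parallel to layering, so each bed carries its own Darcy discharge and the transmissivities add.
Σ(K_i·b_i) = 0.115×10.8 + 69.0×13.2 = 912.0 m²/day.
Hydraulic gradient i = (81.69 − 70.50) / 2190 = 11.19 / 2190 = 0.005110.
Q = Σ(K_i·b_i) · W · i = 912.0 × 920 × 0.005110 = 4287 m³/day.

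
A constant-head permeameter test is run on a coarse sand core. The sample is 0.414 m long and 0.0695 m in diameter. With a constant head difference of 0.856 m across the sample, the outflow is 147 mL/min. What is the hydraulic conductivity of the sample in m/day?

27.0

Cross-sectional area A = π·(d/2)² = π × (0.0695/2)² = 0.003794 m².
Convert discharge: 147 mL/min = 2.450e-06 m³/s.
Darcy's law rearranged: K = Q·L / (A·Δh) = 2.450e-06 × 0.414 / (0.003794 × 0.856) = 0.0003123 m/s = 26.99 m/day.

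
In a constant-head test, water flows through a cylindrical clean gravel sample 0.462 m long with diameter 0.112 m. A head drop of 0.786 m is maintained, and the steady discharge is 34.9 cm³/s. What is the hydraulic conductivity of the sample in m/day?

Cross-sectional area A = π·(d/2)² = π × (0.112/2)² = 0.009852 m².
Convert discharge: 34.9 cm³/s = 3.490e-05 m³/s.
Darcy's law rearranged: K = Q·L / (A·Δh) = 3.490e-05 × 0.462 / (0.009852 × 0.786) = 0.002082 m/s = 179.9 m/day.

180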